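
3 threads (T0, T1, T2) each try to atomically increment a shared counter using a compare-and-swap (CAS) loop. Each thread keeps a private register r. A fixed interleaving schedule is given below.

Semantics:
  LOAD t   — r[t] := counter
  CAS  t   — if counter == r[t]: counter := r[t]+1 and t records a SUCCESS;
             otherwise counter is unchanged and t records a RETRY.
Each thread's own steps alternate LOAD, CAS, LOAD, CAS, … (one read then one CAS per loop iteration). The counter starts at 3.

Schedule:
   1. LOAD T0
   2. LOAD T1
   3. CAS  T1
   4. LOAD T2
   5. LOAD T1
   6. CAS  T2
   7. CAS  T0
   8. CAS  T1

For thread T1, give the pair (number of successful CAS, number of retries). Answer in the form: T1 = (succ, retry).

T0 LOAD — after: cnt=3, r=3 — load
T1 LOAD — after: cnt=3, r=3 — load
T1 CAS — after: cnt=4, r=3 — ok
T2 LOAD — after: cnt=4, r=4 — load
T1 LOAD — after: cnt=4, r=4 — load
T2 CAS — after: cnt=5, r=4 — ok
T0 CAS — after: cnt=5, r=3 — retry
T1 CAS — after: cnt=5, r=4 — retry

T1 = (1, 1)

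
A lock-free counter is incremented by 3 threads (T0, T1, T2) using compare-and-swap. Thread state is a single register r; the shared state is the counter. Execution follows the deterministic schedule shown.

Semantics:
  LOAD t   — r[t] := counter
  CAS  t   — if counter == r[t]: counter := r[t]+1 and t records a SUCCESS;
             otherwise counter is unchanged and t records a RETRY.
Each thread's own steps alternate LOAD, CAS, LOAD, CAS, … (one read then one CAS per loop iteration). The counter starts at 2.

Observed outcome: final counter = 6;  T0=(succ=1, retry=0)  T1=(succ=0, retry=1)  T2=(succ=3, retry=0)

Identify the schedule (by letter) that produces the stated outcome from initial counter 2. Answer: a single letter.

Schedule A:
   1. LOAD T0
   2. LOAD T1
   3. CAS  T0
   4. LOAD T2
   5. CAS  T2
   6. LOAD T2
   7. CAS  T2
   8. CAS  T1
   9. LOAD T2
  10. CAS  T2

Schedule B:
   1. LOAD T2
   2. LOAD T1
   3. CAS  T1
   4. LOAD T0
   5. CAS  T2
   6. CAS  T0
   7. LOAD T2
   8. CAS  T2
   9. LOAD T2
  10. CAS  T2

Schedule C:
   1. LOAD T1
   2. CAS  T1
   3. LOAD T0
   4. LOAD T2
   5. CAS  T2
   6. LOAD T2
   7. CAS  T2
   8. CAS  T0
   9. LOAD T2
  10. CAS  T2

Tracing schedule A:
T0 LOAD — after: cnt=2, r=2 — load
T1 LOAD — after: cnt=2, r=2 — load
T0 CAS — after: cnt=3, r=2 — ok
T2 LOAD — after: cnt=3, r=3 — load
T2 CAS — after: cnt=4, r=3 — ok
T2 LOAD — after: cnt=4, r=4 — load
T2 CAS — after: cnt=5, r=4 — ok
T1 CAS — after: cnt=5, r=2 — retry
T2 LOAD — after: cnt=5, r=5 — load
T2 CAS — after: cnt=6, r=5 — ok

A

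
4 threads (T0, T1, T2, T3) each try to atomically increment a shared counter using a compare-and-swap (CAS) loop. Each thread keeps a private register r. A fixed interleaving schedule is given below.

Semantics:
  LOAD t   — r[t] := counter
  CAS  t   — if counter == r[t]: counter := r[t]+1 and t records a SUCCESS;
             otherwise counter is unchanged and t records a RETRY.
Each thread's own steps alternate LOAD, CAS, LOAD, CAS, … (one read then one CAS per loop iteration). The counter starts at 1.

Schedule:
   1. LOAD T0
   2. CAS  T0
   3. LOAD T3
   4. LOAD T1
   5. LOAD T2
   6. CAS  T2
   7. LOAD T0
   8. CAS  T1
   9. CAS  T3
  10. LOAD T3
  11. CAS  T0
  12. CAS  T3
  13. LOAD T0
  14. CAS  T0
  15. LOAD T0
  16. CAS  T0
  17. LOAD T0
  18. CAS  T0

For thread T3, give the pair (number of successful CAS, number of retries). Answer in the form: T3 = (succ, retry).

T3 = (0, 2)

   1) LOAD T0:  M=1  r_T0=1
   2) CAS  T0:  M=2  r_T0=1 ✓
   3) LOAD T3:  M=2  r_T3=2
   4) LOAD T1:  M=2  r_T1=2
   5) LOAD T2:  M=2  r_T2=2
   6) CAS  T2:  M=3  r_T2=2 ✓
   7) LOAD T0:  M=3  r_T0=3
   8) CAS  T1:  M=3  r_T1=2 ✗
   9) CAS  T3:  M=3  r_T3=2 ✗
  10) LOAD T3:  M=3  r_T3=3
  11) CAS  T0:  M=4  r_T0=3 ✓
  12) CAS  T3:  M=4  r_T3=3 ✗
  13) LOAD T0:  M=4  r_T0=4
  14) CAS  T0:  M=5  r_T0=4 ✓
  15) LOAD T0:  M=5  r_T0=5
  16) CAS  T0:  M=6  r_T0=5 ✓
  17) LOAD T0:  M=6  r_T0=6
  18) CAS  T0:  M=7  r_T0=6 ✓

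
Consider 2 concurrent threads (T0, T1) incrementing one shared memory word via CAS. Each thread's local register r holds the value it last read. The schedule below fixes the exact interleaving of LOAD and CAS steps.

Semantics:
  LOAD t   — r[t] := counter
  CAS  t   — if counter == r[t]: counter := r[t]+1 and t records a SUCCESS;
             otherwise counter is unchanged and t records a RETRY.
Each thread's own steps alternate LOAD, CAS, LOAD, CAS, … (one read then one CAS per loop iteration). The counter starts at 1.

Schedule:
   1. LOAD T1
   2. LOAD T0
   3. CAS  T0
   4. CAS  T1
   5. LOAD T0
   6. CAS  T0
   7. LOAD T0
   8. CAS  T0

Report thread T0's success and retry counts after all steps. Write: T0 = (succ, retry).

[1] T1.load  rd  (counter 1, T1.r 1)
[2] T0.load  rd  (counter 1, T0.r 1)
[3] T0.cas  hit  (counter 2, T0.r 1)
[4] T1.cas  miss  (counter 2, T1.r 1)
[5] T0.load  rd  (counter 2, T0.r 2)
[6] T0.cas  hit  (counter 3, T0.r 2)
[7] T0.load  rd  (counter 3, T0.r 3)
[8] T0.cas  hit  (counter 4, T0.r 3)

T0 = (3, 0)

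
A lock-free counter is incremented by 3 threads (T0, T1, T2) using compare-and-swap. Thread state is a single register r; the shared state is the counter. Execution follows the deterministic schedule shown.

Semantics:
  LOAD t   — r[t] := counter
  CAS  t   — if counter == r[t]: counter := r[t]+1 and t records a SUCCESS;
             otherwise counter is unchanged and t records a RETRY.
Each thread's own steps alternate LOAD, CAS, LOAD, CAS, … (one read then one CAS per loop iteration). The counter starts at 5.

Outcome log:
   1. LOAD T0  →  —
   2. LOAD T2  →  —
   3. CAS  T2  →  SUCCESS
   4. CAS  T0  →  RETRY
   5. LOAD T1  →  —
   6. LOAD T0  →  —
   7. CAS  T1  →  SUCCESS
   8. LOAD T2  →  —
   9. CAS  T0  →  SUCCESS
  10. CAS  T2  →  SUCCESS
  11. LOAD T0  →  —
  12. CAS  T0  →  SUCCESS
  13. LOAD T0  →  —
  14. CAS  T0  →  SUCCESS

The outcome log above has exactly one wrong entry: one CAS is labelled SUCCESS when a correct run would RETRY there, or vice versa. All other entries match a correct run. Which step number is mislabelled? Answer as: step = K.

step = 9

Reference trace:
T0 LOAD — after: cnt=5, r=5 — load
T2 LOAD — after: cnt=5, r=5 — load
T2 CAS — after: cnt=6, r=5 — ok
T0 CAS — after: cnt=6, r=5 — retry
T1 LOAD — after: cnt=6, r=6 — load
T0 LOAD — after: cnt=6, r=6 — load
T1 CAS — after: cnt=7, r=6 — ok
T2 LOAD — after: cnt=7, r=7 — load
T0 CAS — after: cnt=7, r=6 — retry
T2 CAS — after: cnt=8, r=7 — ok
T0 LOAD — after: cnt=8, r=8 — load
T0 CAS — after: cnt=9, r=8 — ok
T0 LOAD — after: cnt=9, r=9 — load
T0 CAS — after: cnt=10, r=9 — ok
Log disagrees first at step 9.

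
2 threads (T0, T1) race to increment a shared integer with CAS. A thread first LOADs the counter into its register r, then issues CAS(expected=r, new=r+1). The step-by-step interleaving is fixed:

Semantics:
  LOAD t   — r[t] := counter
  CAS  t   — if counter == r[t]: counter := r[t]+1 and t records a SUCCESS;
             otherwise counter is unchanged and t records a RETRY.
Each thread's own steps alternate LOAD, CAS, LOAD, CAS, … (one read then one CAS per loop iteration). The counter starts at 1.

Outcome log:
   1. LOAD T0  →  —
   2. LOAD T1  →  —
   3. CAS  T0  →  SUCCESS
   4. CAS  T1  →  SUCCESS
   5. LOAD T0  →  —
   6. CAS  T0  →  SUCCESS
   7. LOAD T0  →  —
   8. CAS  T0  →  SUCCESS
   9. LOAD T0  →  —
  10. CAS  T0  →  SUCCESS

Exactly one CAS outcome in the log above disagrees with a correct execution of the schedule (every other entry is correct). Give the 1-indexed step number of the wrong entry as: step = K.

step = 4

Correct run:
T0 LOAD — after: cnt=1, r=1 — load
T1 LOAD — after: cnt=1, r=1 — load
T0 CAS — after: cnt=2, r=1 — ok
T1 CAS — after: cnt=2, r=1 — retry
T0 LOAD — after: cnt=2, r=2 — load
T0 CAS — after: cnt=3, r=2 — ok
T0 LOAD — after: cnt=3, r=3 — load
T0 CAS — after: cnt=4, r=3 — ok
T0 LOAD — after: cnt=4, r=4 — load
T0 CAS — after: cnt=5, r=4 — ok
Log disagrees first at step 4.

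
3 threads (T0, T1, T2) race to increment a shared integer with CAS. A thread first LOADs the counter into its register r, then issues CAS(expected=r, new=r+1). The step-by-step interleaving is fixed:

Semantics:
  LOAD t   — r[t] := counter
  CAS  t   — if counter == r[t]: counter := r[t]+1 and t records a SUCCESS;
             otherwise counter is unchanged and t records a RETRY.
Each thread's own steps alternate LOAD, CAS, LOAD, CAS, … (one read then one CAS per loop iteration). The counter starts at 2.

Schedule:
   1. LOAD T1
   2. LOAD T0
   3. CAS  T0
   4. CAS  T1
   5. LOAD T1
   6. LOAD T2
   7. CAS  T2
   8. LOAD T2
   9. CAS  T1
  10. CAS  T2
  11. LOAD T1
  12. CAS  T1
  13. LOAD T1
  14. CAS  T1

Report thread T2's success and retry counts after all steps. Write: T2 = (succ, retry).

T2 = (2, 0)

T1 LOAD — after: cnt=2, r=2 — load
T0 LOAD — after: cnt=2, r=2 — load
T0 CAS — after: cnt=3, r=2 — ok
T1 CAS — after: cnt=3, r=2 — retry
T1 LOAD — after: cnt=3, r=3 — load
T2 LOAD — after: cnt=3, r=3 — load
T2 CAS — after: cnt=4, r=3 — ok
T2 LOAD — after: cnt=4, r=4 — load
T1 CAS — after: cnt=4, r=3 — retry
T2 CAS — after: cnt=5, r=4 — ok
T1 LOAD — after: cnt=5, r=5 — load
T1 CAS — after: cnt=6, r=5 — ok
T1 LOAD — after: cnt=6, r=6 — load
T1 CAS — after: cnt=7, r=6 — ok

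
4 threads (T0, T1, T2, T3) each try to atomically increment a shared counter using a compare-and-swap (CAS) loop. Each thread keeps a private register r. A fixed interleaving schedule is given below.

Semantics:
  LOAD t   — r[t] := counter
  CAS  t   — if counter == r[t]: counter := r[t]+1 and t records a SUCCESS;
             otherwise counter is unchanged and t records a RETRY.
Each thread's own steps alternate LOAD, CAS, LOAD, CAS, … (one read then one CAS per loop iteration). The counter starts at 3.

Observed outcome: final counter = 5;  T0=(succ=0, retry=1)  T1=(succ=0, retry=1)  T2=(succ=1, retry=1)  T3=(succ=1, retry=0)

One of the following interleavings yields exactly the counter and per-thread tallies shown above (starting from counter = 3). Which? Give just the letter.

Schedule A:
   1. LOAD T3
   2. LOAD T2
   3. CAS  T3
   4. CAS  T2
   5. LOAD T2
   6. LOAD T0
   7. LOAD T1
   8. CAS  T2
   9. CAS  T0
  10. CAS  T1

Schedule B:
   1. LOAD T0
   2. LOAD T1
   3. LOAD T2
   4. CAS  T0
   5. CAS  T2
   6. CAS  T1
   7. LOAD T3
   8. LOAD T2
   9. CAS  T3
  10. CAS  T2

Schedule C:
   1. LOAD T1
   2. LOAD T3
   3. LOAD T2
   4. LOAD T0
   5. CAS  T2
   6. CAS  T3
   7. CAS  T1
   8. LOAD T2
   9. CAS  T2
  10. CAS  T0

A

Simulating candidate A:
#1 T3 reads 3
#2 T2 reads 3
#3 T3 CAS(3→4) writes; counter now 4
#4 T2 CAS(3→4) fails; counter now 4
#5 T2 reads 4
#6 T0 reads 4
#7 T1 reads 4
#8 T2 CAS(4→5) writes; counter now 5
#9 T0 CAS(4→5) fails; counter now 5
#10 T1 CAS(4→5) fails; counter now 5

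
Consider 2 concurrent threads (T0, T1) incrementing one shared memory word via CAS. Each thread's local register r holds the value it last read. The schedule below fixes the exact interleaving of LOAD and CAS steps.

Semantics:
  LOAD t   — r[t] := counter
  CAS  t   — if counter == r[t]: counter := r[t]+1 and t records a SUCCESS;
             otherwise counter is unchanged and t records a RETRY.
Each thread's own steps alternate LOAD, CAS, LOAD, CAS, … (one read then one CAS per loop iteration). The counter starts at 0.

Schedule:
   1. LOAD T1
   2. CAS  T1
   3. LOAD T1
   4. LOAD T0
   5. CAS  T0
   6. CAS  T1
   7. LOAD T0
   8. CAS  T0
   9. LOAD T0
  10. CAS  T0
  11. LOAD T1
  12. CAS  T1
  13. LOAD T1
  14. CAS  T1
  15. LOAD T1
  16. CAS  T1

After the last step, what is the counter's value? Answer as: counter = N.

counter = 7

#1 T1 reads 0
#2 T1 CAS(0→1) writes; counter now 1
#3 T1 reads 1
#4 T0 reads 1
#5 T0 CAS(1→2) writes; counter now 2
#6 T1 CAS(1→2) fails; counter now 2
#7 T0 reads 2
#8 T0 CAS(2→3) writes; counter now 3
#9 T0 reads 3
#10 T0 CAS(3→4) writes; counter now 4
#11 T1 reads 4
#12 T1 CAS(4→5) writes; counter now 5
#13 T1 reads 5
#14 T1 CAS(5→6) writes; counter now 6
#15 T1 reads 6
#16 T1 CAS(6→7) writes; counter now 7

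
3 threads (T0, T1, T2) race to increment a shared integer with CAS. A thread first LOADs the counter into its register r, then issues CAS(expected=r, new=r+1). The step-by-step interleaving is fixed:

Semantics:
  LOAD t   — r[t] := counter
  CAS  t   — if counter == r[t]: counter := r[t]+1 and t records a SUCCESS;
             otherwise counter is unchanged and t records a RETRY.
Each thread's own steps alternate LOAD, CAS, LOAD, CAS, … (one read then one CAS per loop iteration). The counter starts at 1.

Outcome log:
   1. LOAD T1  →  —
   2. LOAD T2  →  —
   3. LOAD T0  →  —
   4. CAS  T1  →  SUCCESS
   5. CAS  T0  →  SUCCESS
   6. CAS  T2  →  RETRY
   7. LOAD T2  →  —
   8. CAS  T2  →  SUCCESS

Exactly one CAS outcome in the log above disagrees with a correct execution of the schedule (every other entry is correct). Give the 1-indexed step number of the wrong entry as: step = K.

Re-executing:
#1 T1 reads 1
#2 T2 reads 1
#3 T0 reads 1
#4 T1 CAS(1→2) writes; counter now 2
#5 T0 CAS(1→2) fails; counter now 2
#6 T2 CAS(1→2) fails; counter now 2
#7 T2 reads 2
#8 T2 CAS(2→3) writes; counter now 3
Flip is step 5.

step = 5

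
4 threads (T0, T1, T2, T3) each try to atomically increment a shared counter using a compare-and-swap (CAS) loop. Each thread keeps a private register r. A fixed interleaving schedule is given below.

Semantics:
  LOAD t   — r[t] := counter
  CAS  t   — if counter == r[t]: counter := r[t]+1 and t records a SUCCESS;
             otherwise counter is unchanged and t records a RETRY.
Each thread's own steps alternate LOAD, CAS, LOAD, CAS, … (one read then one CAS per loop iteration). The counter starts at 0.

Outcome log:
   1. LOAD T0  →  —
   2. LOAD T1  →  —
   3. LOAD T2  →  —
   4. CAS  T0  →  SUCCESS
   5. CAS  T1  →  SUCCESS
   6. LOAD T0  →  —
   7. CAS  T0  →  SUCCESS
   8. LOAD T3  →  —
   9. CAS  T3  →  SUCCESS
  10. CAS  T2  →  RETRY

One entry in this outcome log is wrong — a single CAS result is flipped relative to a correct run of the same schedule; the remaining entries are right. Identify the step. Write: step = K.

step = 5

Re-executing:
   1) LOAD T0:  M=0  r_T0=0
   2) LOAD T1:  M=0  r_T1=0
   3) LOAD T2:  M=0  r_T2=0
   4) CAS  T0:  M=1  r_T0=0 ✓
   5) CAS  T1:  M=1  r_T1=0 ✗
   6) LOAD T0:  M=1  r_T0=1
   7) CAS  T0:  M=2  r_T0=1 ✓
   8) LOAD T3:  M=2  r_T3=2
   9) CAS  T3:  M=3  r_T3=2 ✓
  10) CAS  T2:  M=3  r_T2=0 ✗
Mismatch at 5.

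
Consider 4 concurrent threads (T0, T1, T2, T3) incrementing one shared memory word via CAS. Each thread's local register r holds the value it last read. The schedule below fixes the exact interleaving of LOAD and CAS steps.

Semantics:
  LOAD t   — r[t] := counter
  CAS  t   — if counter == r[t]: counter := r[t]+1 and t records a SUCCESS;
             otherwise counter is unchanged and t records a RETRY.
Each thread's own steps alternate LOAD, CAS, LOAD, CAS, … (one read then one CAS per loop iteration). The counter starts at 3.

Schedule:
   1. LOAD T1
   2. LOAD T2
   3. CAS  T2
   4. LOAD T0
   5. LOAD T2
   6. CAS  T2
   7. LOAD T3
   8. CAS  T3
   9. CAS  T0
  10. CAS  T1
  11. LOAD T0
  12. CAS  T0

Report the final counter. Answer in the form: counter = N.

counter = 7

1. LOAD T1 → mem=3 r[T1]=3 [LOAD]
2. LOAD T2 → mem=3 r[T2]=3 [LOAD]
3. CAS T2 → mem=4 r[T2]=3 [OK]
4. LOAD T0 → mem=4 r[T0]=4 [LOAD]
5. LOAD T2 → mem=4 r[T2]=4 [LOAD]
6. CAS T2 → mem=5 r[T2]=4 [OK]
7. LOAD T3 → mem=5 r[T3]=5 [LOAD]
8. CAS T3 → mem=6 r[T3]=5 [OK]
9. CAS T0 → mem=6 r[T0]=4 [RETRY]
10. CAS T1 → mem=6 r[T1]=3 [RETRY]
11. LOAD T0 → mem=6 r[T0]=6 [LOAD]
12. CAS T0 → mem=7 r[T0]=6 [OK]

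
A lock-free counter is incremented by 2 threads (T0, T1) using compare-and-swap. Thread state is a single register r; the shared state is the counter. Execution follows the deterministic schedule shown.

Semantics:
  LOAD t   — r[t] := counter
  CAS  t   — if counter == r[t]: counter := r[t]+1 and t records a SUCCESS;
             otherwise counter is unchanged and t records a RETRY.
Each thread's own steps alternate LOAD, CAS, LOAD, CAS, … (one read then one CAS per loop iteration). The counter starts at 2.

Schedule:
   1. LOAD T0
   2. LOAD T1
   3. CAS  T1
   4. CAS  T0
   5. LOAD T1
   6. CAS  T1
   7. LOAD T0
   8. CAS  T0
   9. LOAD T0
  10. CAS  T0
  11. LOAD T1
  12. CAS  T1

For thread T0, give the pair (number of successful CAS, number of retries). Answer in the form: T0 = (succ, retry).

step 1: T0 LOAD ⇒ load; ctr=2 reg=2
step 2: T1 LOAD ⇒ load; ctr=2 reg=2
step 3: T1 CAS ⇒ ok; ctr=3 reg=2
step 4: T0 CAS ⇒ retry; ctr=3 reg=2
step 5: T1 LOAD ⇒ load; ctr=3 reg=3
step 6: T1 CAS ⇒ ok; ctr=4 reg=3
step 7: T0 LOAD ⇒ load; ctr=4 reg=4
step 8: T0 CAS ⇒ ok; ctr=5 reg=4
step 9: T0 LOAD ⇒ load; ctr=5 reg=5
step 10: T0 CAS ⇒ ok; ctr=6 reg=5
step 11: T1 LOAD ⇒ load; ctr=6 reg=6
step 12: T1 CAS ⇒ ok; ctr=7 reg=6

T0 = (2, 1)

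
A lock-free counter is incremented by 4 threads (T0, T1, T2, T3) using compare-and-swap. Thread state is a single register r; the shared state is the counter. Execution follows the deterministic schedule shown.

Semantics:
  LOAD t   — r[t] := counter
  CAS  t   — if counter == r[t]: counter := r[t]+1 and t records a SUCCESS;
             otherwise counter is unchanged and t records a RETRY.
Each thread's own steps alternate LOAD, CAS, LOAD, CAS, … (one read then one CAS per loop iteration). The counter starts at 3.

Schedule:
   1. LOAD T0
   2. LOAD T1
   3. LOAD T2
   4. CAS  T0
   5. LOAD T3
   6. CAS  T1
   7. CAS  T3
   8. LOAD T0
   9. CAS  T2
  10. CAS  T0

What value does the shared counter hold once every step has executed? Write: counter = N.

   1) LOAD T0:  M=3  r_T0=3
   2) LOAD T1:  M=3  r_T1=3
   3) LOAD T2:  M=3  r_T2=3
   4) CAS  T0:  M=4  r_T0=3 ✓
   5) LOAD T3:  M=4  r_T3=4
   6) CAS  T1:  M=4  r_T1=3 ✗
   7) CAS  T3:  M=5  r_T3=4 ✓
   8) LOAD T0:  M=5  r_T0=5
   9) CAS  T2:  M=5  r_T2=3 ✗
  10) CAS  T0:  M=6  r_T0=5 ✓

counter = 6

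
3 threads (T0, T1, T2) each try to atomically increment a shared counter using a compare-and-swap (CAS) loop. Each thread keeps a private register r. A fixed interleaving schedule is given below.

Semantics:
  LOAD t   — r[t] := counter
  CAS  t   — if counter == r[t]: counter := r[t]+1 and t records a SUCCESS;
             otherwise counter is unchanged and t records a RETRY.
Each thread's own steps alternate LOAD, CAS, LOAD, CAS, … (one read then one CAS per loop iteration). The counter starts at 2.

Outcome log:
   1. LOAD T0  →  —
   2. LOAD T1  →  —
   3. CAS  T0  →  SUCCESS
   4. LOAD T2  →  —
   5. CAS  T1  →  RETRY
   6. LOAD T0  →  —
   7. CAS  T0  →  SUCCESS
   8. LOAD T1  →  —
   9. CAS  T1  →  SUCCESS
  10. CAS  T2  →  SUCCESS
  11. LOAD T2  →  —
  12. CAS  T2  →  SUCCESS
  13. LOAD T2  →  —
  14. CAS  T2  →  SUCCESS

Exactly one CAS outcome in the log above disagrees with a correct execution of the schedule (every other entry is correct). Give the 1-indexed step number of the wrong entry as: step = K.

step = 10

Correct run:
step 1: T0 LOAD ⇒ load; ctr=2 reg=2
step 2: T1 LOAD ⇒ load; ctr=2 reg=2
step 3: T0 CAS ⇒ ok; ctr=3 reg=2
step 4: T2 LOAD ⇒ load; ctr=3 reg=3
step 5: T1 CAS ⇒ retry; ctr=3 reg=2
step 6: T0 LOAD ⇒ load; ctr=3 reg=3
step 7: T0 CAS ⇒ ok; ctr=4 reg=3
step 8: T1 LOAD ⇒ load; ctr=4 reg=4
step 9: T1 CAS ⇒ ok; ctr=5 reg=4
step 10: T2 CAS ⇒ retry; ctr=5 reg=3
step 11: T2 LOAD ⇒ load; ctr=5 reg=5
step 12: T2 CAS ⇒ ok; ctr=6 reg=5
step 13: T2 LOAD ⇒ load; ctr=6 reg=6
step 14: T2 CAS ⇒ ok; ctr=7 reg=6
Log disagrees first at step 10.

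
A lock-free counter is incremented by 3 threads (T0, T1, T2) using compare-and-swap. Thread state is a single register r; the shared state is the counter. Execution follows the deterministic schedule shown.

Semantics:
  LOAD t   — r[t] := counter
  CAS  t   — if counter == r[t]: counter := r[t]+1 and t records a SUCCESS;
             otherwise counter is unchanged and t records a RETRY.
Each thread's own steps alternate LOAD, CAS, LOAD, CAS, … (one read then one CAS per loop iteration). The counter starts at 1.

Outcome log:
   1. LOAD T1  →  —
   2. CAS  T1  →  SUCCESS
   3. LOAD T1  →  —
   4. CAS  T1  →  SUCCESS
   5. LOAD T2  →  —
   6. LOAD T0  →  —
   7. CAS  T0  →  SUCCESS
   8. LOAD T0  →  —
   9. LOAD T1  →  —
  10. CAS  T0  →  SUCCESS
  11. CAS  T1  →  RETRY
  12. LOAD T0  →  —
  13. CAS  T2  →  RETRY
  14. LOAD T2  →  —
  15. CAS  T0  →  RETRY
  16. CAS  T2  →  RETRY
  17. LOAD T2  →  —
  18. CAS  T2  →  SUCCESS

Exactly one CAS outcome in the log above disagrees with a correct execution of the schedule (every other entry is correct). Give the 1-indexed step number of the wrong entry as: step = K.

Correct run:
step 1: T1 LOAD ⇒ load; ctr=1 reg=1
step 2: T1 CAS ⇒ ok; ctr=2 reg=1
step 3: T1 LOAD ⇒ load; ctr=2 reg=2
step 4: T1 CAS ⇒ ok; ctr=3 reg=2
step 5: T2 LOAD ⇒ load; ctr=3 reg=3
step 6: T0 LOAD ⇒ load; ctr=3 reg=3
step 7: T0 CAS ⇒ ok; ctr=4 reg=3
step 8: T0 LOAD ⇒ load; ctr=4 reg=4
step 9: T1 LOAD ⇒ load; ctr=4 reg=4
step 10: T0 CAS ⇒ ok; ctr=5 reg=4
step 11: T1 CAS ⇒ retry; ctr=5 reg=4
step 12: T0 LOAD ⇒ load; ctr=5 reg=5
step 13: T2 CAS ⇒ retry; ctr=5 reg=3
step 14: T2 LOAD ⇒ load; ctr=5 reg=5
step 15: T0 CAS ⇒ ok; ctr=6 reg=5
step 16: T2 CAS ⇒ retry; ctr=6 reg=5
step 17: T2 LOAD ⇒ load; ctr=6 reg=6
step 18: T2 CAS ⇒ ok; ctr=7 reg=6
Log disagrees first at step 15.

step = 15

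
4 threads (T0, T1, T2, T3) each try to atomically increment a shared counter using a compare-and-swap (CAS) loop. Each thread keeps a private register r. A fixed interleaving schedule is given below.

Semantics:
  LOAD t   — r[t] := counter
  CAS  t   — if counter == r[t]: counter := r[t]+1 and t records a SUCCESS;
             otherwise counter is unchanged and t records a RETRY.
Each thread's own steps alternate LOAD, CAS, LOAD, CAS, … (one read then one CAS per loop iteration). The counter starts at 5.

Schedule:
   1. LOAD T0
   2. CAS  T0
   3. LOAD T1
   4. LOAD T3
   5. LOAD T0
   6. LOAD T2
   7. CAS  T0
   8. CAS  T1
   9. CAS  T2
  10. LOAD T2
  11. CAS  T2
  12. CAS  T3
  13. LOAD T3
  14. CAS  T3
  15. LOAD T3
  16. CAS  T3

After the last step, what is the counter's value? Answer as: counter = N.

counter = 10

#1 T0 reads 5
#2 T0 CAS(5→6) writes; counter now 6
#3 T1 reads 6
#4 T3 reads 6
#5 T0 reads 6
#6 T2 reads 6
#7 T0 CAS(6→7) writes; counter now 7
#8 T1 CAS(6→7) fails; counter now 7
#9 T2 CAS(6→7) fails; counter now 7
#10 T2 reads 7
#11 T2 CAS(7→8) writes; counter now 8
#12 T3 CAS(6→7) fails; counter now 8
#13 T3 reads 8
#14 T3 CAS(8→9) writes; counter now 9
#15 T3 reads 9
#16 T3 CAS(9→10) writes; counter now 10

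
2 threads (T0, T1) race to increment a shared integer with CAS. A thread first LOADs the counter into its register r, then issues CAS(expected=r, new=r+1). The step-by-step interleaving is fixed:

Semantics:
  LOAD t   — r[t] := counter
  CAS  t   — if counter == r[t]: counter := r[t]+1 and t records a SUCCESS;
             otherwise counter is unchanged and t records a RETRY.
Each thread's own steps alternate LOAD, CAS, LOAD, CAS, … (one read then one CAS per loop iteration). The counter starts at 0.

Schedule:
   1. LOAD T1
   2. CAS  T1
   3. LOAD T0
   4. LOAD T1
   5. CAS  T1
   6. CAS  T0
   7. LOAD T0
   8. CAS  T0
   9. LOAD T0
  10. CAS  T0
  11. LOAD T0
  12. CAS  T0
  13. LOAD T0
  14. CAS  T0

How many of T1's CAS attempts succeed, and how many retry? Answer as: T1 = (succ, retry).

T1 = (2, 0)

step 1: T1 LOAD ⇒ load; ctr=0 reg=0
step 2: T1 CAS ⇒ ok; ctr=1 reg=0
step 3: T0 LOAD ⇒ load; ctr=1 reg=1
step 4: T1 LOAD ⇒ load; ctr=1 reg=1
step 5: T1 CAS ⇒ ok; ctr=2 reg=1
step 6: T0 CAS ⇒ retry; ctr=2 reg=1
step 7: T0 LOAD ⇒ load; ctr=2 reg=2
step 8: T0 CAS ⇒ ok; ctr=3 reg=2
step 9: T0 LOAD ⇒ load; ctr=3 reg=3
step 10: T0 CAS ⇒ ok; ctr=4 reg=3
step 11: T0 LOAD ⇒ load; ctr=4 reg=4
step 12: T0 CAS ⇒ ok; ctr=5 reg=4
step 13: T0 LOAD ⇒ load; ctr=5 reg=5
step 14: T0 CAS ⇒ ok; ctr=6 reg=5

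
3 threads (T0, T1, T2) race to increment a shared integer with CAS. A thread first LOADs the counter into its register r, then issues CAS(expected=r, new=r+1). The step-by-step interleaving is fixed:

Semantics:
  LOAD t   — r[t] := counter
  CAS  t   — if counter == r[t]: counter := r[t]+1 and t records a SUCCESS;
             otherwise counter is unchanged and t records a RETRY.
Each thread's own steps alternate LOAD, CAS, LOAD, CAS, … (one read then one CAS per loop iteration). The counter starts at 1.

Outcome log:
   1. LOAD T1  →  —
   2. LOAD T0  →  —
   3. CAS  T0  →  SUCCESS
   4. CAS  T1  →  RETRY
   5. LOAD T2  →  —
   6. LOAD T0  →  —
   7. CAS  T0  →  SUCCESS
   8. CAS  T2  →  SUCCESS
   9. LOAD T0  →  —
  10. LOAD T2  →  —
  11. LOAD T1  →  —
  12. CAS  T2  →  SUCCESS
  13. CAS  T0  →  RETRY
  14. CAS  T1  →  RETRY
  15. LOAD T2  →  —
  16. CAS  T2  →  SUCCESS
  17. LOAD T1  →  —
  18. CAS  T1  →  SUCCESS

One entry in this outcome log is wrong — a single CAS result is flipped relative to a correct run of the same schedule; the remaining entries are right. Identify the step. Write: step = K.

Correct run:
T1 LOAD — after: cnt=1, r=1 — load
T0 LOAD — after: cnt=1, r=1 — load
T0 CAS — after: cnt=2, r=1 — ok
T1 CAS — after: cnt=2, r=1 — retry
T2 LOAD — after: cnt=2, r=2 — load
T0 LOAD — after: cnt=2, r=2 — load
T0 CAS — after: cnt=3, r=2 — ok
T2 CAS — after: cnt=3, r=2 — retry
T0 LOAD — after: cnt=3, r=3 — load
T2 LOAD — after: cnt=3, r=3 — load
T1 LOAD — after: cnt=3, r=3 — load
T2 CAS — after: cnt=4, r=3 — ok
T0 CAS — after: cnt=4, r=3 — retry
T1 CAS — after: cnt=4, r=3 — retry
T2 LOAD — after: cnt=4, r=4 — load
T2 CAS — after: cnt=5, r=4 — ok
T1 LOAD — after: cnt=5, r=5 — load
T1 CAS — after: cnt=6, r=5 — ok
Flip is step 8.

step = 8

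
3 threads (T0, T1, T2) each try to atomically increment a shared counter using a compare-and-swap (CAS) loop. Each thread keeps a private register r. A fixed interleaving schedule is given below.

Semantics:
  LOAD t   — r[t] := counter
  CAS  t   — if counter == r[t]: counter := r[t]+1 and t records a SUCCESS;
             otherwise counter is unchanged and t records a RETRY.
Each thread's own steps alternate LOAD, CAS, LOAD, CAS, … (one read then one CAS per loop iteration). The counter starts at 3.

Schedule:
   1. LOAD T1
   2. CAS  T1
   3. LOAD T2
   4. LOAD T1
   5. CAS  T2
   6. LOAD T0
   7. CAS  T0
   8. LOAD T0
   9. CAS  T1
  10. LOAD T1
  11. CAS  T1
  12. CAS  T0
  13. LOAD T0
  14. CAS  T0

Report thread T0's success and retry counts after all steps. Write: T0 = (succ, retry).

T1 LOAD — after: cnt=3, r=3 — load
T1 CAS — after: cnt=4, r=3 — ok
T2 LOAD — after: cnt=4, r=4 — load
T1 LOAD — after: cnt=4, r=4 — load
T2 CAS — after: cnt=5, r=4 — ok
T0 LOAD — after: cnt=5, r=5 — load
T0 CAS — after: cnt=6, r=5 — ok
T0 LOAD — after: cnt=6, r=6 — load
T1 CAS — after: cnt=6, r=4 — retry
T1 LOAD — after: cnt=6, r=6 — load
T1 CAS — after: cnt=7, r=6 — ok
T0 CAS — after: cnt=7, r=6 — retry
T0 LOAD — after: cnt=7, r=7 — load
T0 CAS — after: cnt=8, r=7 — ok

T0 = (2, 1)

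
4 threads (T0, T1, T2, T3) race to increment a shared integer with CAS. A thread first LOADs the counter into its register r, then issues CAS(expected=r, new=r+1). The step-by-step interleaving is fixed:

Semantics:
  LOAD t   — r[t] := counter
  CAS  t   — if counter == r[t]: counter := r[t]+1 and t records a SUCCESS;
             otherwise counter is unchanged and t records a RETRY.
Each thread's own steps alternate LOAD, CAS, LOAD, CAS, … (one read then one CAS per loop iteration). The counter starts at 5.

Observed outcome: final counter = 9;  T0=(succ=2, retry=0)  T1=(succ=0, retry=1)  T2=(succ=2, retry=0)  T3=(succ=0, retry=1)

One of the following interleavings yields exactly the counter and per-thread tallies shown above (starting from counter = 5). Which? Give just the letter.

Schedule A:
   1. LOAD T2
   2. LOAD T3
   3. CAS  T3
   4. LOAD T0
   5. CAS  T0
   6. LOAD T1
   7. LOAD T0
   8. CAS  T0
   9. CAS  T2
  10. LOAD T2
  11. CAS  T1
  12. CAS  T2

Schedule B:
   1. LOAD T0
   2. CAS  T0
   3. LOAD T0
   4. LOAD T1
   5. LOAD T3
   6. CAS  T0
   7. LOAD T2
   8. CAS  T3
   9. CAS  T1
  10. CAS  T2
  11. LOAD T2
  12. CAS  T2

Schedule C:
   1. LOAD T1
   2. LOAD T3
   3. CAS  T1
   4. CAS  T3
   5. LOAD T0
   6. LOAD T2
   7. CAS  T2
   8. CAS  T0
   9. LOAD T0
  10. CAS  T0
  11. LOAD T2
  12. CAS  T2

Run B:
#1 T0 reads 5
#2 T0 CAS(5→6) writes; counter now 6
#3 T0 reads 6
#4 T1 reads 6
#5 T3 reads 6
#6 T0 CAS(6→7) writes; counter now 7
#7 T2 reads 7
#8 T3 CAS(6→7) fails; counter now 7
#9 T1 CAS(6→7) fails; counter now 7
#10 T2 CAS(7→8) writes; counter now 8
#11 T2 reads 8
#12 T2 CAS(8→9) writes; counter now 9

B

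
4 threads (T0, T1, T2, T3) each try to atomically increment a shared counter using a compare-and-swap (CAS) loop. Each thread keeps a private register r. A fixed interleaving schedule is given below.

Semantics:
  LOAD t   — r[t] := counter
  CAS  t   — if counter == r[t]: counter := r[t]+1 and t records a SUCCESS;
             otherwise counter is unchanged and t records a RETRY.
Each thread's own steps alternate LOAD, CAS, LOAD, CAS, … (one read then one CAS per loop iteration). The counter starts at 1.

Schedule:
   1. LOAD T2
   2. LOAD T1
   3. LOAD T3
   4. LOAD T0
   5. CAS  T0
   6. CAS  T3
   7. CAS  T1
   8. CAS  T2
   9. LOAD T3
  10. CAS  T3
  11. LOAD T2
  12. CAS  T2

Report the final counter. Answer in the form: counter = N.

[1] T2.load  rd  (counter 1, T2.r 1)
[2] T1.load  rd  (counter 1, T1.r 1)
[3] T3.load  rd  (counter 1, T3.r 1)
[4] T0.load  rd  (counter 1, T0.r 1)
[5] T0.cas  hit  (counter 2, T0.r 1)
[6] T3.cas  miss  (counter 2, T3.r 1)
[7] T1.cas  miss  (counter 2, T1.r 1)
[8] T2.cas  miss  (counter 2, T2.r 1)
[9] T3.load  rd  (counter 2, T3.r 2)
[10] T3.cas  hit  (counter 3, T3.r 2)
[11] T2.load  rd  (counter 3, T2.r 3)
[12] T2.cas  hit  (counter 4, T2.r 3)

counter = 4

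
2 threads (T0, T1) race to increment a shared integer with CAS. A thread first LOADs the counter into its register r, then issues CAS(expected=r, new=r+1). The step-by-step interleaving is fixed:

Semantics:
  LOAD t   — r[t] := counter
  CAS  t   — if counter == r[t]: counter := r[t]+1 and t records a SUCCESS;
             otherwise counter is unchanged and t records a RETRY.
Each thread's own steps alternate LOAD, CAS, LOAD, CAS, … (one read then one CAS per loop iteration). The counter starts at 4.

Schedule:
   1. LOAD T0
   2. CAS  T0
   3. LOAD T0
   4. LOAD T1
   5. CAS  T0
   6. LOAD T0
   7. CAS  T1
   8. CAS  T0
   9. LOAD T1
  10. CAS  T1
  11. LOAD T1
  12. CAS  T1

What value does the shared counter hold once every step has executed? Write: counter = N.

counter = 9

step 1: T0 LOAD ⇒ load; ctr=4 reg=4
step 2: T0 CAS ⇒ ok; ctr=5 reg=4
step 3: T0 LOAD ⇒ load; ctr=5 reg=5
step 4: T1 LOAD ⇒ load; ctr=5 reg=5
step 5: T0 CAS ⇒ ok; ctr=6 reg=5
step 6: T0 LOAD ⇒ load; ctr=6 reg=6
step 7: T1 CAS ⇒ retry; ctr=6 reg=5
step 8: T0 CAS ⇒ ok; ctr=7 reg=6
step 9: T1 LOAD ⇒ load; ctr=7 reg=7
step 10: T1 CAS ⇒ ok; ctr=8 reg=7
step 11: T1 LOAD ⇒ load; ctr=8 reg=8
step 12: T1 CAS ⇒ ok; ctr=9 reg=8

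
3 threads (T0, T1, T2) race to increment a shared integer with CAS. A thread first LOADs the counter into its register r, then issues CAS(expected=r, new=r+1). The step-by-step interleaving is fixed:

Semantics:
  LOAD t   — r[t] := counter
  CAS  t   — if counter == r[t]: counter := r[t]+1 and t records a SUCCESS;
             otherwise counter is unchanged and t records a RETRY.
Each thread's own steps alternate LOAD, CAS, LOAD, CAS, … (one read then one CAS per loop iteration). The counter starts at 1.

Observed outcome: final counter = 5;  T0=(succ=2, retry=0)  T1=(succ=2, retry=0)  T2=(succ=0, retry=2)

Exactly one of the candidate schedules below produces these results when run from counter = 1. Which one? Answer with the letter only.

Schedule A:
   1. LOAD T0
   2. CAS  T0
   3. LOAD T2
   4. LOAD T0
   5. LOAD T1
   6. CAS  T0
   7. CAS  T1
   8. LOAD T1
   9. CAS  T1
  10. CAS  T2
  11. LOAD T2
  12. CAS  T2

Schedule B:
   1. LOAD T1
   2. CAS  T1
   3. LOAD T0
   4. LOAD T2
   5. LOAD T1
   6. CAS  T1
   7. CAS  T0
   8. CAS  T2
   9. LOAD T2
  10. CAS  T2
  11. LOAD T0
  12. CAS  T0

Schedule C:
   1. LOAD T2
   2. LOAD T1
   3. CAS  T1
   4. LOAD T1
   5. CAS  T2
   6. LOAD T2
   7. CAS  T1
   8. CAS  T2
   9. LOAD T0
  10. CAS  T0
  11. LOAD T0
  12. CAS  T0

C

Tracing schedule C:
   1) LOAD T2:  M=1  r_T2=1
   2) LOAD T1:  M=1  r_T1=1
   3) CAS  T1:  M=2  r_T1=1 ✓
   4) LOAD T1:  M=2  r_T1=2
   5) CAS  T2:  M=2  r_T2=1 ✗
   6) LOAD T2:  M=2  r_T2=2
   7) CAS  T1:  M=3  r_T1=2 ✓
   8) CAS  T2:  M=3  r_T2=2 ✗
   9) LOAD T0:  M=3  r_T0=3
  10) CAS  T0:  M=4  r_T0=3 ✓
  11) LOAD T0:  M=4  r_T0=4
  12) CAS  T0:  M=5  r_T0=4 ✓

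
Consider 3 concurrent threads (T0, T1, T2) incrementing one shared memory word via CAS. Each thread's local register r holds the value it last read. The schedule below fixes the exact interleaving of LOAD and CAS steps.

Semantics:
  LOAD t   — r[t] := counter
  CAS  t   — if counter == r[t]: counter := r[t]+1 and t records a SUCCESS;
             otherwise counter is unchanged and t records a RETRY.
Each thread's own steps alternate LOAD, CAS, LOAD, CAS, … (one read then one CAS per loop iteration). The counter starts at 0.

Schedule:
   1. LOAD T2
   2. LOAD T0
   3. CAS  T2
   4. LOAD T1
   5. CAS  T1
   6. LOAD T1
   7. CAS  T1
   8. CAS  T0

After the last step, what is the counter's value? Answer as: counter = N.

counter = 3

#1 T2 reads 0
#2 T0 reads 0
#3 T2 CAS(0→1) writes; counter now 1
#4 T1 reads 1
#5 T1 CAS(1→2) writes; counter now 2
#6 T1 reads 2
#7 T1 CAS(2→3) writes; counter now 3
#8 T0 CAS(0→1) fails; counter now 3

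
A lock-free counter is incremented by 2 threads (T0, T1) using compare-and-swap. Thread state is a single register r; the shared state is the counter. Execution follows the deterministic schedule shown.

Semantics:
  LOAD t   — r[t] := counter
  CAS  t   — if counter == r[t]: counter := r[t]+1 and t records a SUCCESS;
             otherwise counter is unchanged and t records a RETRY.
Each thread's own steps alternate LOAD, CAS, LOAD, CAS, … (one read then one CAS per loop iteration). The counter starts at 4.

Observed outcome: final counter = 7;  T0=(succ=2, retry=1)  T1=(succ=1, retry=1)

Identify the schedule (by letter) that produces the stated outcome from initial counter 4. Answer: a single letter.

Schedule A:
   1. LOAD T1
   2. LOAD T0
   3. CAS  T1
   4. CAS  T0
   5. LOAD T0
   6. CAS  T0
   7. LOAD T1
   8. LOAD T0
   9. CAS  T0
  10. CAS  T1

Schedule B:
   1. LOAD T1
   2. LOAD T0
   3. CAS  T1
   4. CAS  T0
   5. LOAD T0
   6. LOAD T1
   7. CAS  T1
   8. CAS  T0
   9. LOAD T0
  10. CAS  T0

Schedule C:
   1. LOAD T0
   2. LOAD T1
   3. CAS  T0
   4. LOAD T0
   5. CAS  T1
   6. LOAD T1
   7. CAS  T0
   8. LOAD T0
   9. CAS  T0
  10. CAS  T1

Tracing schedule A:
T1 LOAD — after: cnt=4, r=4 — load
T0 LOAD — after: cnt=4, r=4 — load
T1 CAS — after: cnt=5, r=4 — ok
T0 CAS — after: cnt=5, r=4 — retry
T0 LOAD — after: cnt=5, r=5 — load
T0 CAS — after: cnt=6, r=5 — ok
T1 LOAD — after: cnt=6, r=6 — load
T0 LOAD — after: cnt=6, r=6 — load
T0 CAS — after: cnt=7, r=6 — ok
T1 CAS — after: cnt=7, r=6 — retry

A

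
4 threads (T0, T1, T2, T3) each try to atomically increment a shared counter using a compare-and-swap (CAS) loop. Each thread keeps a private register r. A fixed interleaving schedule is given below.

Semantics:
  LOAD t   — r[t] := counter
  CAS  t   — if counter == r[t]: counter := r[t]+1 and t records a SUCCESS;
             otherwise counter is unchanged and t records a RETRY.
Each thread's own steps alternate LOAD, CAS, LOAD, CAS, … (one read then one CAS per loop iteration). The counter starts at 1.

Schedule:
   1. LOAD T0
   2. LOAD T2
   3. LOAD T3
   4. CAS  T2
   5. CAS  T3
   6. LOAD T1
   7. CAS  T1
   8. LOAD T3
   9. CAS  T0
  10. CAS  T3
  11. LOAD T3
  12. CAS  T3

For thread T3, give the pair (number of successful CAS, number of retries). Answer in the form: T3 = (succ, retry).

T3 = (2, 1)

#1 T0 reads 1
#2 T2 reads 1
#3 T3 reads 1
#4 T2 CAS(1→2) writes; counter now 2
#5 T3 CAS(1→2) fails; counter now 2
#6 T1 reads 2
#7 T1 CAS(2→3) writes; counter now 3
#8 T3 reads 3
#9 T0 CAS(1→2) fails; counter now 3
#10 T3 CAS(3→4) writes; counter now 4
#11 T3 reads 4
#12 T3 CAS(4→5) writes; counter now 5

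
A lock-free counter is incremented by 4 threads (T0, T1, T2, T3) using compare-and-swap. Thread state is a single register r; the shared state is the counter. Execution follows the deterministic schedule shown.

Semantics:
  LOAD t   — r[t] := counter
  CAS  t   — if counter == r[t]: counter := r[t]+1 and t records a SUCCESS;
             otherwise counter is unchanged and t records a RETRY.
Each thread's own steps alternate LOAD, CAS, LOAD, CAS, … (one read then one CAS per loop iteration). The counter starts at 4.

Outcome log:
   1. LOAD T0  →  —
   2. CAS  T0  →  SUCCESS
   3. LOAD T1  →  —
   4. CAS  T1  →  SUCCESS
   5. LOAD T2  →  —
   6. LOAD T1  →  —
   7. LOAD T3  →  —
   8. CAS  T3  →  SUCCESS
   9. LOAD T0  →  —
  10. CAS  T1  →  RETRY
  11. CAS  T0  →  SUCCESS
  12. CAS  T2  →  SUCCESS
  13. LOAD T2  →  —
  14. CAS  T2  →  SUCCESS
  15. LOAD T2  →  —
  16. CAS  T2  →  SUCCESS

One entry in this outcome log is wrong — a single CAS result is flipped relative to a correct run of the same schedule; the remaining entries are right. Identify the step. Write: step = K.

Reference trace:
[1] T0.load  rd  (counter 4, T0.r 4)
[2] T0.cas  hit  (counter 5, T0.r 4)
[3] T1.load  rd  (counter 5, T1.r 5)
[4] T1.cas  hit  (counter 6, T1.r 5)
[5] T2.load  rd  (counter 6, T2.r 6)
[6] T1.load  rd  (counter 6, T1.r 6)
[7] T3.load  rd  (counter 6, T3.r 6)
[8] T3.cas  hit  (counter 7, T3.r 6)
[9] T0.load  rd  (counter 7, T0.r 7)
[10] T1.cas  miss  (counter 7, T1.r 6)
[11] T0.cas  hit  (counter 8, T0.r 7)
[12] T2.cas  miss  (counter 8, T2.r 6)
[13] T2.load  rd  (counter 8, T2.r 8)
[14] T2.cas  hit  (counter 9, T2.r 8)
[15] T2.load  rd  (counter 9, T2.r 9)
[16] T2.cas  hit  (counter 10, T2.r 9)
Flip is step 12.

step = 12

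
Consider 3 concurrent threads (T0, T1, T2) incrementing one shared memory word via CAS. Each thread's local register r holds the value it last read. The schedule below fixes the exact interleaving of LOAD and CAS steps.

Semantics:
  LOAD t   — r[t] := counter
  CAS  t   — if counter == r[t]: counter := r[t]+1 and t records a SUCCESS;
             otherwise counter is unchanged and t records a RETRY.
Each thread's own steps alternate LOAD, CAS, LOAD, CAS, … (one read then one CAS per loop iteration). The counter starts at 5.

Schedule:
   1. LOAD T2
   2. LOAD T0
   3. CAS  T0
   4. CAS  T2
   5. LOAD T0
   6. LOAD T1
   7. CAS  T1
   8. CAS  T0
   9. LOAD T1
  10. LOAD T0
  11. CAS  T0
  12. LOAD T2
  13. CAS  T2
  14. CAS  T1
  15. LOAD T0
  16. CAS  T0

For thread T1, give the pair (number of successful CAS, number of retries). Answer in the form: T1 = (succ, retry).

T1 = (1, 1)

T2 LOAD — after: cnt=5, r=5 — load
T0 LOAD — after: cnt=5, r=5 — load
T0 CAS — after: cnt=6, r=5 — ok
T2 CAS — after: cnt=6, r=5 — retry
T0 LOAD — after: cnt=6, r=6 — load
T1 LOAD — after: cnt=6, r=6 — load
T1 CAS — after: cnt=7, r=6 — ok
T0 CAS — after: cnt=7, r=6 — retry
T1 LOAD — after: cnt=7, r=7 — load
T0 LOAD — after: cnt=7, r=7 — load
T0 CAS — after: cnt=8, r=7 — ok
T2 LOAD — after: cnt=8, r=8 — load
T2 CAS — after: cnt=9, r=8 — ok
T1 CAS — after: cnt=9, r=7 — retry
T0 LOAD — after: cnt=9, r=9 — load
T0 CAS — after: cnt=10, r=9 — ok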